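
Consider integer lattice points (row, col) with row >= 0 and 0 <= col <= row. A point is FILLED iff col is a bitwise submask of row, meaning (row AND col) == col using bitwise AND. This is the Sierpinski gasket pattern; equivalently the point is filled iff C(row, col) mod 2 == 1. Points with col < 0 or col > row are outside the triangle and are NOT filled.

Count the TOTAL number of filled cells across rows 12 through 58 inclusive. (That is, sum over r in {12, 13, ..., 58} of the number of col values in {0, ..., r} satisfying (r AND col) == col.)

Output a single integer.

r12=1100 pc2: +4 =4
r13=1101 pc3: +8 =12
r14=1110 pc3: +8 =20
r15=1111 pc4: +16 =36
r16=10000 pc1: +2 =38
r17=10001 pc2: +4 =42
r18=10010 pc2: +4 =46
r19=10011 pc3: +8 =54
r20=10100 pc2: +4 =58
r21=10101 pc3: +8 =66
r22=10110 pc3: +8 =74
r23=10111 pc4: +16 =90
r24=11000 pc2: +4 =94
r25=11001 pc3: +8 =102
r26=11010 pc3: +8 =110
r27=11011 pc4: +16 =126
r28=11100 pc3: +8 =134
r29=11101 pc4: +16 =150
r30=11110 pc4: +16 =166
r31=11111 pc5: +32 =198
r32=100000 pc1: +2 =200
r33=100001 pc2: +4 =204
r34=100010 pc2: +4 =208
r35=100011 pc3: +8 =216
r36=100100 pc2: +4 =220
r37=100101 pc3: +8 =228
r38=100110 pc3: +8 =236
r39=100111 pc4: +16 =252
r40=101000 pc2: +4 =256
r41=101001 pc3: +8 =264
r42=101010 pc3: +8 =272
r43=101011 pc4: +16 =288
r44=101100 pc3: +8 =296
r45=101101 pc4: +16 =312
r46=101110 pc4: +16 =328
r47=101111 pc5: +32 =360
r48=110000 pc2: +4 =364
r49=110001 pc3: +8 =372
r50=110010 pc3: +8 =380
r51=110011 pc4: +16 =396
r52=110100 pc3: +8 =404
r53=110101 pc4: +16 =420
r54=110110 pc4: +16 =436
r55=110111 pc5: +32 =468
r56=111000 pc3: +8 =476
r57=111001 pc4: +16 =492
r58=111010 pc4: +16 =508

Answer: 508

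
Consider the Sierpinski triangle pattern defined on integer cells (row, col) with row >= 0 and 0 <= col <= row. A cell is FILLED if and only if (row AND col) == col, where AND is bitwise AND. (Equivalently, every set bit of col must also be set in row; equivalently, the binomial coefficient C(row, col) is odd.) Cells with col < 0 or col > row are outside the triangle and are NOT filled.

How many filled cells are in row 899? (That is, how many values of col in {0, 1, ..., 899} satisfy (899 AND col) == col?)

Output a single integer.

Answer: 32

Derivation:
899 in binary = 1110000011
popcount(899) = number of 1-bits in 1110000011 = 5
A col c satisfies (899 AND c) == c iff every set bit of c is also set in 899; each of the 5 set bits of 899 can independently be on or off in c.
count = 2^5 = 32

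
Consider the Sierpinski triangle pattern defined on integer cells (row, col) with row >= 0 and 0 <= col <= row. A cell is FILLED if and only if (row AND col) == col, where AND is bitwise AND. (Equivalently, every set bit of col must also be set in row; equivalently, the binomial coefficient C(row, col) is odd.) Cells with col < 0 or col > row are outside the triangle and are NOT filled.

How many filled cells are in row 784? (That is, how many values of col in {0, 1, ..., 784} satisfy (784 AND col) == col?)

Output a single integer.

784 in binary = 1100010000
popcount(784) = number of 1-bits in 1100010000 = 3
A col c satisfies (784 AND c) == c iff every set bit of c is also set in 784; each of the 3 set bits of 784 can independently be on or off in c.
count = 2^3 = 8

Answer: 8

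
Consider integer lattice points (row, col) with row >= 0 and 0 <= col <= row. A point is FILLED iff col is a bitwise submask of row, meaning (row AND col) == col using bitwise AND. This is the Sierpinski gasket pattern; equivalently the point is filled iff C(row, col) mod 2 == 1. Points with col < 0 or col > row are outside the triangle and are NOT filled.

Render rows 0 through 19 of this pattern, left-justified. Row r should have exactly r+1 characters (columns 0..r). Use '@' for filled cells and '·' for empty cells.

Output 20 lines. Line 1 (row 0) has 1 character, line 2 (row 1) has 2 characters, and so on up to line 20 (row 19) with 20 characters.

Answer: @
@@
@·@
@@@@
@···@
@@··@@
@·@·@·@
@@@@@@@@
@·······@
@@······@@
@·@·····@·@
@@@@····@@@@
@···@···@···@
@@··@@··@@··@@
@·@·@·@·@·@·@·@
@@@@@@@@@@@@@@@@
@···············@
@@··············@@
@·@·············@·@
@@@@············@@@@

Derivation:
r0=0: @
r1=1: @@
r2=10: @·@
r3=11: @@@@
r4=100: @···@
r5=101: @@··@@
r6=110: @·@·@·@
r7=111: @@@@@@@@
r8=1000: @·······@
r9=1001: @@······@@
r10=1010: @·@·····@·@
r11=1011: @@@@····@@@@
r12=1100: @···@···@···@
r13=1101: @@··@@··@@··@@
r14=1110: @·@·@·@·@·@·@·@
r15=1111: @@@@@@@@@@@@@@@@
r16=10000: @···············@
r17=10001: @@··············@@
r18=10010: @·@·············@·@
r19=10011: @@@@············@@@@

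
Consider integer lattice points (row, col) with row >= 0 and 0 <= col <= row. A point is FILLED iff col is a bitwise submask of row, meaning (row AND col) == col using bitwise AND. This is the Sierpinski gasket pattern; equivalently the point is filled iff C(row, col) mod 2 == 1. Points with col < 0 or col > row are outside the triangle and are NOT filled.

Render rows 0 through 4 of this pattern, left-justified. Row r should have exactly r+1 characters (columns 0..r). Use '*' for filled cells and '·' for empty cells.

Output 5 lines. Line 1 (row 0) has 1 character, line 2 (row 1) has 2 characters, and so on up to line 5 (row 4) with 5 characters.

Answer: *
**
*·*
****
*···*

Derivation:
r0=0: *
r1=1: **
r2=10: *·*
r3=11: ****
r4=100: *···*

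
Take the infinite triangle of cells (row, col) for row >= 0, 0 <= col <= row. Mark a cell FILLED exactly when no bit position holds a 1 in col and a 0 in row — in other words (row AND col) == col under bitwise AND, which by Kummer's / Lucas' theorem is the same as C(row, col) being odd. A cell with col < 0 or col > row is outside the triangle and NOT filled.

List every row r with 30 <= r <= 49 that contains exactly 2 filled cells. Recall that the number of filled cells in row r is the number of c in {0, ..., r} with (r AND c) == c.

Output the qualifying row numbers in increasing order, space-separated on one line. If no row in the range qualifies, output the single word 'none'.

Row r has 2^popcount(r) filled cells, so we need popcount(r) = log2(2) = 1.
Scan r = 30..49 and keep those with exactly 1 one-bits:
r=30=11110 popcount=4 -> skip
r=31=11111 popcount=5 -> skip
r=32=100000 popcount=1 -> KEEP
r=33=100001 popcount=2 -> skip
r=34=100010 popcount=2 -> skip
r=35=100011 popcount=3 -> skip
r=36=100100 popcount=2 -> skip
r=37=100101 popcount=3 -> skip
r=38=100110 popcount=3 -> skip
r=39=100111 popcount=4 -> skip
r=40=101000 popcount=2 -> skip
r=41=101001 popcount=3 -> skip
r=42=101010 popcount=3 -> skip
r=43=101011 popcount=4 -> skip
r=44=101100 popcount=3 -> skip
r=45=101101 popcount=4 -> skip
r=46=101110 popcount=4 -> skip
r=47=101111 popcount=5 -> skip
r=48=110000 popcount=2 -> skip
r=49=110001 popcount=3 -> skip
Kept rows: 32

Answer: 32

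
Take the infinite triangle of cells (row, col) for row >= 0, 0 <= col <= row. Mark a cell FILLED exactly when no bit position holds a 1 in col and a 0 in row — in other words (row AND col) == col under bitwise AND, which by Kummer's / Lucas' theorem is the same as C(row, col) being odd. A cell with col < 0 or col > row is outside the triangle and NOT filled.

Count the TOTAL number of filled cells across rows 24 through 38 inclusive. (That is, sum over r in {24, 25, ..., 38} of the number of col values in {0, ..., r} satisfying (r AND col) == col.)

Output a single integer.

r24=11000 pc2: +4 =4
r25=11001 pc3: +8 =12
r26=11010 pc3: +8 =20
r27=11011 pc4: +16 =36
r28=11100 pc3: +8 =44
r29=11101 pc4: +16 =60
r30=11110 pc4: +16 =76
r31=11111 pc5: +32 =108
r32=100000 pc1: +2 =110
r33=100001 pc2: +4 =114
r34=100010 pc2: +4 =118
r35=100011 pc3: +8 =126
r36=100100 pc2: +4 =130
r37=100101 pc3: +8 =138
r38=100110 pc3: +8 =146

Answer: 146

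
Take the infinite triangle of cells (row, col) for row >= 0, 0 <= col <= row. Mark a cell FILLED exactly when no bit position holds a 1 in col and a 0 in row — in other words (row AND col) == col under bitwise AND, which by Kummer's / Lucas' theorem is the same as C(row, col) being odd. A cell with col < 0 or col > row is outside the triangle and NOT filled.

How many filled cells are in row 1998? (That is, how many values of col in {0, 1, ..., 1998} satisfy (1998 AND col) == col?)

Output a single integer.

1998 in binary = 11111001110
popcount(1998) = number of 1-bits in 11111001110 = 8
A col c satisfies (1998 AND c) == c iff every set bit of c is also set in 1998; each of the 8 set bits of 1998 can independently be on or off in c.
count = 2^8 = 256

Answer: 256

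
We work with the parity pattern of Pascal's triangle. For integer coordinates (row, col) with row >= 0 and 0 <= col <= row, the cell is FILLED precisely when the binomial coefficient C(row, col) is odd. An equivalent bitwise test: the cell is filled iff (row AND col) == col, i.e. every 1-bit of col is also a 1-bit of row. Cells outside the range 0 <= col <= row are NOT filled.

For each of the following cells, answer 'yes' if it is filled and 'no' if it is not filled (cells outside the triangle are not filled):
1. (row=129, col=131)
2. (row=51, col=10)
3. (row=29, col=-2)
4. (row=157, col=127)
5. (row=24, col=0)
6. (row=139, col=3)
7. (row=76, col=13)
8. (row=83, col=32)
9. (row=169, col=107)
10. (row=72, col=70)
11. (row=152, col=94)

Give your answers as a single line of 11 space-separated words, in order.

(129,131): col outside [0, 129] -> not filled
(51,10): row=0b110011, col=0b1010, row AND col = 0b10 = 2; 2 != 10 -> empty
(29,-2): col outside [0, 29] -> not filled
(157,127): row=0b10011101, col=0b1111111, row AND col = 0b11101 = 29; 29 != 127 -> empty
(24,0): row=0b11000, col=0b0, row AND col = 0b0 = 0; 0 == 0 -> filled
(139,3): row=0b10001011, col=0b11, row AND col = 0b11 = 3; 3 == 3 -> filled
(76,13): row=0b1001100, col=0b1101, row AND col = 0b1100 = 12; 12 != 13 -> empty
(83,32): row=0b1010011, col=0b100000, row AND col = 0b0 = 0; 0 != 32 -> empty
(169,107): row=0b10101001, col=0b1101011, row AND col = 0b101001 = 41; 41 != 107 -> empty
(72,70): row=0b1001000, col=0b1000110, row AND col = 0b1000000 = 64; 64 != 70 -> empty
(152,94): row=0b10011000, col=0b1011110, row AND col = 0b11000 = 24; 24 != 94 -> empty

Answer: no no no no yes yes no no no no no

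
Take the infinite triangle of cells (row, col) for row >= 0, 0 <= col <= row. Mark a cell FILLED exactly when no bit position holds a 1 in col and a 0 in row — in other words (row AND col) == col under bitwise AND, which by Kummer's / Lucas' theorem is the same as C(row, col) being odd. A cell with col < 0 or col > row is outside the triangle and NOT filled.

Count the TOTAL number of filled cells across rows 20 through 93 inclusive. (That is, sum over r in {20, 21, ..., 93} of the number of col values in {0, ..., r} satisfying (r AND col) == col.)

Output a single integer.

Answer: 1020

Derivation:
r20=10100 pc2: +4 =4
r21=10101 pc3: +8 =12
r22=10110 pc3: +8 =20
r23=10111 pc4: +16 =36
r24=11000 pc2: +4 =40
r25=11001 pc3: +8 =48
r26=11010 pc3: +8 =56
r27=11011 pc4: +16 =72
r28=11100 pc3: +8 =80
r29=11101 pc4: +16 =96
r30=11110 pc4: +16 =112
r31=11111 pc5: +32 =144
r32=100000 pc1: +2 =146
r33=100001 pc2: +4 =150
r34=100010 pc2: +4 =154
r35=100011 pc3: +8 =162
r36=100100 pc2: +4 =166
r37=100101 pc3: +8 =174
r38=100110 pc3: +8 =182
r39=100111 pc4: +16 =198
r40=101000 pc2: +4 =202
r41=101001 pc3: +8 =210
r42=101010 pc3: +8 =218
r43=101011 pc4: +16 =234
r44=101100 pc3: +8 =242
r45=101101 pc4: +16 =258
r46=101110 pc4: +16 =274
r47=101111 pc5: +32 =306
r48=110000 pc2: +4 =310
r49=110001 pc3: +8 =318
r50=110010 pc3: +8 =326
r51=110011 pc4: +16 =342
r52=110100 pc3: +8 =350
r53=110101 pc4: +16 =366
r54=110110 pc4: +16 =382
r55=110111 pc5: +32 =414
r56=111000 pc3: +8 =422
r57=111001 pc4: +16 =438
r58=111010 pc4: +16 =454
r59=111011 pc5: +32 =486
r60=111100 pc4: +16 =502
r61=111101 pc5: +32 =534
r62=111110 pc5: +32 =566
r63=111111 pc6: +64 =630
r64=1000000 pc1: +2 =632
r65=1000001 pc2: +4 =636
r66=1000010 pc2: +4 =640
r67=1000011 pc3: +8 =648
r68=1000100 pc2: +4 =652
r69=1000101 pc3: +8 =660
r70=1000110 pc3: +8 =668
r71=1000111 pc4: +16 =684
r72=1001000 pc2: +4 =688
r73=1001001 pc3: +8 =696
r74=1001010 pc3: +8 =704
r75=1001011 pc4: +16 =720
r76=1001100 pc3: +8 =728
r77=1001101 pc4: +16 =744
r78=1001110 pc4: +16 =760
r79=1001111 pc5: +32 =792
r80=1010000 pc2: +4 =796
r81=1010001 pc3: +8 =804
r82=1010010 pc3: +8 =812
r83=1010011 pc4: +16 =828
r84=1010100 pc3: +8 =836
r85=1010101 pc4: +16 =852
r86=1010110 pc4: +16 =868
r87=1010111 pc5: +32 =900
r88=1011000 pc3: +8 =908
r89=1011001 pc4: +16 =924
r90=1011010 pc4: +16 =940
r91=1011011 pc5: +32 =972
r92=1011100 pc4: +16 =988
r93=1011101 pc5: +32 =1020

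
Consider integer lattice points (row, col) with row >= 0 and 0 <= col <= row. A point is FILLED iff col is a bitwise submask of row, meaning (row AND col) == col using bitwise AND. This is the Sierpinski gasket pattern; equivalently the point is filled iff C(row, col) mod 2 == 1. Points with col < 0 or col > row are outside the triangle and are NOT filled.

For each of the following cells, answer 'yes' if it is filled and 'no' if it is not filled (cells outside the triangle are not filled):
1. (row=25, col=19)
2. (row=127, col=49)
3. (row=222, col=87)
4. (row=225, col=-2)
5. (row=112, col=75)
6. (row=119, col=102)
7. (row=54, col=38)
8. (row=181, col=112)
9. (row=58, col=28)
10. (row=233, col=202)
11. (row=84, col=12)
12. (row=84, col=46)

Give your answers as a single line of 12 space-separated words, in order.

(25,19): row=0b11001, col=0b10011, row AND col = 0b10001 = 17; 17 != 19 -> empty
(127,49): row=0b1111111, col=0b110001, row AND col = 0b110001 = 49; 49 == 49 -> filled
(222,87): row=0b11011110, col=0b1010111, row AND col = 0b1010110 = 86; 86 != 87 -> empty
(225,-2): col outside [0, 225] -> not filled
(112,75): row=0b1110000, col=0b1001011, row AND col = 0b1000000 = 64; 64 != 75 -> empty
(119,102): row=0b1110111, col=0b1100110, row AND col = 0b1100110 = 102; 102 == 102 -> filled
(54,38): row=0b110110, col=0b100110, row AND col = 0b100110 = 38; 38 == 38 -> filled
(181,112): row=0b10110101, col=0b1110000, row AND col = 0b110000 = 48; 48 != 112 -> empty
(58,28): row=0b111010, col=0b11100, row AND col = 0b11000 = 24; 24 != 28 -> empty
(233,202): row=0b11101001, col=0b11001010, row AND col = 0b11001000 = 200; 200 != 202 -> empty
(84,12): row=0b1010100, col=0b1100, row AND col = 0b100 = 4; 4 != 12 -> empty
(84,46): row=0b1010100, col=0b101110, row AND col = 0b100 = 4; 4 != 46 -> empty

Answer: no yes no no no yes yes no no no no no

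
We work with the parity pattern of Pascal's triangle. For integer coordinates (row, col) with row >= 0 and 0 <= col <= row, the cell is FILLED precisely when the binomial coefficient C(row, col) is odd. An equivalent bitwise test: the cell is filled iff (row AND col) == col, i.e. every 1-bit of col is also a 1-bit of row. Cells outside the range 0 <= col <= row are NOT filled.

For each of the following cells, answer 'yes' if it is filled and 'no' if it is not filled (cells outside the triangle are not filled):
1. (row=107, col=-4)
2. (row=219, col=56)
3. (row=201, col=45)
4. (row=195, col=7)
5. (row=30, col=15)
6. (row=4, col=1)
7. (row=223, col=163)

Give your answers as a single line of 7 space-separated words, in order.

(107,-4): col outside [0, 107] -> not filled
(219,56): row=0b11011011, col=0b111000, row AND col = 0b11000 = 24; 24 != 56 -> empty
(201,45): row=0b11001001, col=0b101101, row AND col = 0b1001 = 9; 9 != 45 -> empty
(195,7): row=0b11000011, col=0b111, row AND col = 0b11 = 3; 3 != 7 -> empty
(30,15): row=0b11110, col=0b1111, row AND col = 0b1110 = 14; 14 != 15 -> empty
(4,1): row=0b100, col=0b1, row AND col = 0b0 = 0; 0 != 1 -> empty
(223,163): row=0b11011111, col=0b10100011, row AND col = 0b10000011 = 131; 131 != 163 -> empty

Answer: no no no no no no no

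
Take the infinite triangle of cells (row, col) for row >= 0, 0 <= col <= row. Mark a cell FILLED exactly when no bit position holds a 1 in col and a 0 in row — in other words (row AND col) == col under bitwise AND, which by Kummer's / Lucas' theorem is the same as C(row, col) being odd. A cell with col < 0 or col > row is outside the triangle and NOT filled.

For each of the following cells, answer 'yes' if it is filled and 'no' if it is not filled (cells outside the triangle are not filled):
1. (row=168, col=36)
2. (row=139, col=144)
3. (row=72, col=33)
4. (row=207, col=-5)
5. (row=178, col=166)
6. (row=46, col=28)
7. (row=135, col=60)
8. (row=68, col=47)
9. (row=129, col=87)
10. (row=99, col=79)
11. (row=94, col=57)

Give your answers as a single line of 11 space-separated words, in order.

(168,36): row=0b10101000, col=0b100100, row AND col = 0b100000 = 32; 32 != 36 -> empty
(139,144): col outside [0, 139] -> not filled
(72,33): row=0b1001000, col=0b100001, row AND col = 0b0 = 0; 0 != 33 -> empty
(207,-5): col outside [0, 207] -> not filled
(178,166): row=0b10110010, col=0b10100110, row AND col = 0b10100010 = 162; 162 != 166 -> empty
(46,28): row=0b101110, col=0b11100, row AND col = 0b1100 = 12; 12 != 28 -> empty
(135,60): row=0b10000111, col=0b111100, row AND col = 0b100 = 4; 4 != 60 -> empty
(68,47): row=0b1000100, col=0b101111, row AND col = 0b100 = 4; 4 != 47 -> empty
(129,87): row=0b10000001, col=0b1010111, row AND col = 0b1 = 1; 1 != 87 -> empty
(99,79): row=0b1100011, col=0b1001111, row AND col = 0b1000011 = 67; 67 != 79 -> empty
(94,57): row=0b1011110, col=0b111001, row AND col = 0b11000 = 24; 24 != 57 -> empty

Answer: no no no no no no no no no no no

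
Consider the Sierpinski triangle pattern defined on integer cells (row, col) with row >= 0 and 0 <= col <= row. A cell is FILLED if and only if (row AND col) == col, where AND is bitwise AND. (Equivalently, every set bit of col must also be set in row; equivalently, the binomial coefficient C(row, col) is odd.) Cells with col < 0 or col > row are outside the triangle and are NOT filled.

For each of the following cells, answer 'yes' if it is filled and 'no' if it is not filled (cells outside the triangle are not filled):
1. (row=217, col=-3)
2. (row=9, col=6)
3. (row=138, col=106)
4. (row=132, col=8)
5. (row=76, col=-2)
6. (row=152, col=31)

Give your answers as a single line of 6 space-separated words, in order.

Answer: no no no no no no

Derivation:
(217,-3): col outside [0, 217] -> not filled
(9,6): row=0b1001, col=0b110, row AND col = 0b0 = 0; 0 != 6 -> empty
(138,106): row=0b10001010, col=0b1101010, row AND col = 0b1010 = 10; 10 != 106 -> empty
(132,8): row=0b10000100, col=0b1000, row AND col = 0b0 = 0; 0 != 8 -> empty
(76,-2): col outside [0, 76] -> not filled
(152,31): row=0b10011000, col=0b11111, row AND col = 0b11000 = 24; 24 != 31 -> empty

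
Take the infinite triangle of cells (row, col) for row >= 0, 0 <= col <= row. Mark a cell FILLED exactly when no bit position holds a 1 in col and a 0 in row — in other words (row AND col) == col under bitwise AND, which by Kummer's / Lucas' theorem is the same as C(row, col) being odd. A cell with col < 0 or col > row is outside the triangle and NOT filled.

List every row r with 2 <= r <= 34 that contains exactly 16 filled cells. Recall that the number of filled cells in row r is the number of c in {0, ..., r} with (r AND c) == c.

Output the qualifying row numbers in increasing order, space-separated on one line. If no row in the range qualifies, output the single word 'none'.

Answer: 15 23 27 29 30

Derivation:
Row r has 2^popcount(r) filled cells, so we need popcount(r) = log2(16) = 4.
Scan r = 2..34 and keep those with exactly 4 one-bits:
r=2=10 popcount=1 -> skip
r=3=11 popcount=2 -> skip
r=4=100 popcount=1 -> skip
r=5=101 popcount=2 -> skip
r=6=110 popcount=2 -> skip
r=7=111 popcount=3 -> skip
r=8=1000 popcount=1 -> skip
r=9=1001 popcount=2 -> skip
r=10=1010 popcount=2 -> skip
r=11=1011 popcount=3 -> skip
r=12=1100 popcount=2 -> skip
r=13=1101 popcount=3 -> skip
r=14=1110 popcount=3 -> skip
r=15=1111 popcount=4 -> KEEP
r=16=10000 popcount=1 -> skip
r=17=10001 popcount=2 -> skip
r=18=10010 popcount=2 -> skip
r=19=10011 popcount=3 -> skip
r=20=10100 popcount=2 -> skip
r=21=10101 popcount=3 -> skip
r=22=10110 popcount=3 -> skip
r=23=10111 popcount=4 -> KEEP
r=24=11000 popcount=2 -> skip
r=25=11001 popcount=3 -> skip
r=26=11010 popcount=3 -> skip
r=27=11011 popcount=4 -> KEEP
r=28=11100 popcount=3 -> skip
r=29=11101 popcount=4 -> KEEP
r=30=11110 popcount=4 -> KEEP
r=31=11111 popcount=5 -> skip
r=32=100000 popcount=1 -> skip
r=33=100001 popcount=2 -> skip
r=34=100010 popcount=2 -> skip
Kept rows: 15 23 27 29 30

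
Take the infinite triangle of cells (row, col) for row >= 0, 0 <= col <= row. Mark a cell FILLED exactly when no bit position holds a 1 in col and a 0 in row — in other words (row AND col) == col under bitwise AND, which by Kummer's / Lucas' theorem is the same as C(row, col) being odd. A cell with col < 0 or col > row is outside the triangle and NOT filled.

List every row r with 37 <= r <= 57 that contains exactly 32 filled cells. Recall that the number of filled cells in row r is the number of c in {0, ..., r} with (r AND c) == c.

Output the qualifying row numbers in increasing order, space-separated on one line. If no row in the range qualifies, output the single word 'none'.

Row r has 2^popcount(r) filled cells, so we need popcount(r) = log2(32) = 5.
Scan r = 37..57 and keep those with exactly 5 one-bits:
r=37=100101 popcount=3 -> skip
r=38=100110 popcount=3 -> skip
r=39=100111 popcount=4 -> skip
r=40=101000 popcount=2 -> skip
r=41=101001 popcount=3 -> skip
r=42=101010 popcount=3 -> skip
r=43=101011 popcount=4 -> skip
r=44=101100 popcount=3 -> skip
r=45=101101 popcount=4 -> skip
r=46=101110 popcount=4 -> skip
r=47=101111 popcount=5 -> KEEP
r=48=110000 popcount=2 -> skip
r=49=110001 popcount=3 -> skip
r=50=110010 popcount=3 -> skip
r=51=110011 popcount=4 -> skip
r=52=110100 popcount=3 -> skip
r=53=110101 popcount=4 -> skip
r=54=110110 popcount=4 -> skip
r=55=110111 popcount=5 -> KEEP
r=56=111000 popcount=3 -> skip
r=57=111001 popcount=4 -> skip
Kept rows: 47 55

Answer: 47 55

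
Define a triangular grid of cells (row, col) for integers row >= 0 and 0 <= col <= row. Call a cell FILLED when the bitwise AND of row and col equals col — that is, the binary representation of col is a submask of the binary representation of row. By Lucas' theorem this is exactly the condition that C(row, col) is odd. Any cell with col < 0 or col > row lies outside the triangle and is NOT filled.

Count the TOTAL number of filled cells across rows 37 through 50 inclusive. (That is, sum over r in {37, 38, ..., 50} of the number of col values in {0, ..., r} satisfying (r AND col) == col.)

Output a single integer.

Answer: 160

Derivation:
r37=100101 pc3: +8 =8
r38=100110 pc3: +8 =16
r39=100111 pc4: +16 =32
r40=101000 pc2: +4 =36
r41=101001 pc3: +8 =44
r42=101010 pc3: +8 =52
r43=101011 pc4: +16 =68
r44=101100 pc3: +8 =76
r45=101101 pc4: +16 =92
r46=101110 pc4: +16 =108
r47=101111 pc5: +32 =140
r48=110000 pc2: +4 =144
r49=110001 pc3: +8 =152
r50=110010 pc3: +8 =160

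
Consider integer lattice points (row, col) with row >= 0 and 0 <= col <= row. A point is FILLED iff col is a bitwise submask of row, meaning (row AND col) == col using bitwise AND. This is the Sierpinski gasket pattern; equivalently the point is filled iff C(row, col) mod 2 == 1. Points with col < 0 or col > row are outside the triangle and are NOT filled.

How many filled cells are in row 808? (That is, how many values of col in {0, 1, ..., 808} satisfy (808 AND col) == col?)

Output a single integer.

808 in binary = 1100101000
popcount(808) = number of 1-bits in 1100101000 = 4
A col c satisfies (808 AND c) == c iff every set bit of c is also set in 808; each of the 4 set bits of 808 can independently be on or off in c.
count = 2^4 = 16

Answer: 16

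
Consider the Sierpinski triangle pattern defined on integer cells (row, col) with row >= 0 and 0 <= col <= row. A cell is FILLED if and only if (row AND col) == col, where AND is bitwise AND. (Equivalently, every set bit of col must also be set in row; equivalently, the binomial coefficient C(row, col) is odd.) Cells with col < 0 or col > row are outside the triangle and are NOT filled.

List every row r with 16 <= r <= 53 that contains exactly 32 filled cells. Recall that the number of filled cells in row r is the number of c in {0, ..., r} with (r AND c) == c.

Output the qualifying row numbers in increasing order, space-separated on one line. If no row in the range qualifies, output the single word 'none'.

Row r has 2^popcount(r) filled cells, so we need popcount(r) = log2(32) = 5.
Scan r = 16..53 and keep those with exactly 5 one-bits:
r=16=10000 popcount=1 -> skip
r=17=10001 popcount=2 -> skip
r=18=10010 popcount=2 -> skip
r=19=10011 popcount=3 -> skip
r=20=10100 popcount=2 -> skip
r=21=10101 popcount=3 -> skip
r=22=10110 popcount=3 -> skip
r=23=10111 popcount=4 -> skip
r=24=11000 popcount=2 -> skip
r=25=11001 popcount=3 -> skip
r=26=11010 popcount=3 -> skip
r=27=11011 popcount=4 -> skip
r=28=11100 popcount=3 -> skip
r=29=11101 popcount=4 -> skip
r=30=11110 popcount=4 -> skip
r=31=11111 popcount=5 -> KEEP
r=32=100000 popcount=1 -> skip
r=33=100001 popcount=2 -> skip
r=34=100010 popcount=2 -> skip
r=35=100011 popcount=3 -> skip
r=36=100100 popcount=2 -> skip
r=37=100101 popcount=3 -> skip
r=38=100110 popcount=3 -> skip
r=39=100111 popcount=4 -> skip
r=40=101000 popcount=2 -> skip
r=41=101001 popcount=3 -> skip
r=42=101010 popcount=3 -> skip
r=43=101011 popcount=4 -> skip
r=44=101100 popcount=3 -> skip
r=45=101101 popcount=4 -> skip
r=46=101110 popcount=4 -> skip
r=47=101111 popcount=5 -> KEEP
r=48=110000 popcount=2 -> skip
r=49=110001 popcount=3 -> skip
r=50=110010 popcount=3 -> skip
r=51=110011 popcount=4 -> skip
r=52=110100 popcount=3 -> skip
r=53=110101 popcount=4 -> skip
Kept rows: 31 47

Answer: 31 47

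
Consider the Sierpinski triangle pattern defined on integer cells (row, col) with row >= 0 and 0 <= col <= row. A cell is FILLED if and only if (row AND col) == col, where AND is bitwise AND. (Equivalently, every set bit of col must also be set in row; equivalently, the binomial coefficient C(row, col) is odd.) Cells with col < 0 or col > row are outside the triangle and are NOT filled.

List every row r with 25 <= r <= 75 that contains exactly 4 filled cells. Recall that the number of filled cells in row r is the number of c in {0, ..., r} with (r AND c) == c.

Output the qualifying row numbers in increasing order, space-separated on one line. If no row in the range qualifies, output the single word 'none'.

Answer: 33 34 36 40 48 65 66 68 72

Derivation:
Row r has 2^popcount(r) filled cells, so we need popcount(r) = log2(4) = 2.
Scan r = 25..75 and keep those with exactly 2 one-bits:
r=25=11001 popcount=3 -> skip
r=26=11010 popcount=3 -> skip
r=27=11011 popcount=4 -> skip
r=28=11100 popcount=3 -> skip
r=29=11101 popcount=4 -> skip
r=30=11110 popcount=4 -> skip
r=31=11111 popcount=5 -> skip
r=32=100000 popcount=1 -> skip
r=33=100001 popcount=2 -> KEEP
r=34=100010 popcount=2 -> KEEP
r=35=100011 popcount=3 -> skip
r=36=100100 popcount=2 -> KEEP
r=37=100101 popcount=3 -> skip
r=38=100110 popcount=3 -> skip
r=39=100111 popcount=4 -> skip
r=40=101000 popcount=2 -> KEEP
r=41=101001 popcount=3 -> skip
r=42=101010 popcount=3 -> skip
r=43=101011 popcount=4 -> skip
r=44=101100 popcount=3 -> skip
r=45=101101 popcount=4 -> skip
r=46=101110 popcount=4 -> skip
r=47=101111 popcount=5 -> skip
r=48=110000 popcount=2 -> KEEP
r=49=110001 popcount=3 -> skip
r=50=110010 popcount=3 -> skip
r=51=110011 popcount=4 -> skip
r=52=110100 popcount=3 -> skip
r=53=110101 popcount=4 -> skip
r=54=110110 popcount=4 -> skip
r=55=110111 popcount=5 -> skip
r=56=111000 popcount=3 -> skip
r=57=111001 popcount=4 -> skip
r=58=111010 popcount=4 -> skip
r=59=111011 popcount=5 -> skip
r=60=111100 popcount=4 -> skip
r=61=111101 popcount=5 -> skip
r=62=111110 popcount=5 -> skip
r=63=111111 popcount=6 -> skip
r=64=1000000 popcount=1 -> skip
r=65=1000001 popcount=2 -> KEEP
r=66=1000010 popcount=2 -> KEEP
r=67=1000011 popcount=3 -> skip
r=68=1000100 popcount=2 -> KEEP
r=69=1000101 popcount=3 -> skip
r=70=1000110 popcount=3 -> skip
r=71=1000111 popcount=4 -> skip
r=72=1001000 popcount=2 -> KEEP
r=73=1001001 popcount=3 -> skip
r=74=1001010 popcount=3 -> skip
r=75=1001011 popcount=4 -> skip
Kept rows: 33 34 36 40 48 65 66 68 72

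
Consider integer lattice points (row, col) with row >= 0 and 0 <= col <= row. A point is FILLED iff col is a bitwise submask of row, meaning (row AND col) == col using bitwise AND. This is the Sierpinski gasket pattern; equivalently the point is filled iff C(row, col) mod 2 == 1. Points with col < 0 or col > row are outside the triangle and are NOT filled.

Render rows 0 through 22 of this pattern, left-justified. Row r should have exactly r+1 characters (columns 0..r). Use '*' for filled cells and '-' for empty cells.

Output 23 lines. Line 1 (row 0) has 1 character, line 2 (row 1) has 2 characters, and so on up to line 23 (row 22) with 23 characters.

r0=0: *
r1=1: **
r2=10: *-*
r3=11: ****
r4=100: *---*
r5=101: **--**
r6=110: *-*-*-*
r7=111: ********
r8=1000: *-------*
r9=1001: **------**
r10=1010: *-*-----*-*
r11=1011: ****----****
r12=1100: *---*---*---*
r13=1101: **--**--**--**
r14=1110: *-*-*-*-*-*-*-*
r15=1111: ****************
r16=10000: *---------------*
r17=10001: **--------------**
r18=10010: *-*-------------*-*
r19=10011: ****------------****
r20=10100: *---*-----------*---*
r21=10101: **--**----------**--**
r22=10110: *-*-*-*---------*-*-*-*

Answer: *
**
*-*
****
*---*
**--**
*-*-*-*
********
*-------*
**------**
*-*-----*-*
****----****
*---*---*---*
**--**--**--**
*-*-*-*-*-*-*-*
****************
*---------------*
**--------------**
*-*-------------*-*
****------------****
*---*-----------*---*
**--**----------**--**
*-*-*-*---------*-*-*-*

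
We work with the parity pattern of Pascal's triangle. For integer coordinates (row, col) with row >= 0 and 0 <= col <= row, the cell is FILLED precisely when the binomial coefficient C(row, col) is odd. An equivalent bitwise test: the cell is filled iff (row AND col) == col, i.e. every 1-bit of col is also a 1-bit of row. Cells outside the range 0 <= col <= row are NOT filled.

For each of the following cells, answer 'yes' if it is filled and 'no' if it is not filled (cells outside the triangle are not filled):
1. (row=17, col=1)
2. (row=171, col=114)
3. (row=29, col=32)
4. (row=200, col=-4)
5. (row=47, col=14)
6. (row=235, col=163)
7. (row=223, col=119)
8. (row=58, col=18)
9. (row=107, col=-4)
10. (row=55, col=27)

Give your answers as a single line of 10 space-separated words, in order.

Answer: yes no no no yes yes no yes no no

Derivation:
(17,1): row=0b10001, col=0b1, row AND col = 0b1 = 1; 1 == 1 -> filled
(171,114): row=0b10101011, col=0b1110010, row AND col = 0b100010 = 34; 34 != 114 -> empty
(29,32): col outside [0, 29] -> not filled
(200,-4): col outside [0, 200] -> not filled
(47,14): row=0b101111, col=0b1110, row AND col = 0b1110 = 14; 14 == 14 -> filled
(235,163): row=0b11101011, col=0b10100011, row AND col = 0b10100011 = 163; 163 == 163 -> filled
(223,119): row=0b11011111, col=0b1110111, row AND col = 0b1010111 = 87; 87 != 119 -> empty
(58,18): row=0b111010, col=0b10010, row AND col = 0b10010 = 18; 18 == 18 -> filled
(107,-4): col outside [0, 107] -> not filled
(55,27): row=0b110111, col=0b11011, row AND col = 0b10011 = 19; 19 != 27 -> empty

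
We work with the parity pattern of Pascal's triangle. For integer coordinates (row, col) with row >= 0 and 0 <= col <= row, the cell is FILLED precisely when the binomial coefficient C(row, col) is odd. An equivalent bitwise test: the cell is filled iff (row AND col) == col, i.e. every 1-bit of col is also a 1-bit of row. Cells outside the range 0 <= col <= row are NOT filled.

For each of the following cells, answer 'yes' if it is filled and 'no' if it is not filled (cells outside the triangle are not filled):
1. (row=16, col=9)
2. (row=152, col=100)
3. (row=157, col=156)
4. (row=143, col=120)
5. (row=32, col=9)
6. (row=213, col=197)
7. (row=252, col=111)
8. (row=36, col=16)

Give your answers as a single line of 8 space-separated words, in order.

(16,9): row=0b10000, col=0b1001, row AND col = 0b0 = 0; 0 != 9 -> empty
(152,100): row=0b10011000, col=0b1100100, row AND col = 0b0 = 0; 0 != 100 -> empty
(157,156): row=0b10011101, col=0b10011100, row AND col = 0b10011100 = 156; 156 == 156 -> filled
(143,120): row=0b10001111, col=0b1111000, row AND col = 0b1000 = 8; 8 != 120 -> empty
(32,9): row=0b100000, col=0b1001, row AND col = 0b0 = 0; 0 != 9 -> empty
(213,197): row=0b11010101, col=0b11000101, row AND col = 0b11000101 = 197; 197 == 197 -> filled
(252,111): row=0b11111100, col=0b1101111, row AND col = 0b1101100 = 108; 108 != 111 -> empty
(36,16): row=0b100100, col=0b10000, row AND col = 0b0 = 0; 0 != 16 -> empty

Answer: no no yes no no yes no no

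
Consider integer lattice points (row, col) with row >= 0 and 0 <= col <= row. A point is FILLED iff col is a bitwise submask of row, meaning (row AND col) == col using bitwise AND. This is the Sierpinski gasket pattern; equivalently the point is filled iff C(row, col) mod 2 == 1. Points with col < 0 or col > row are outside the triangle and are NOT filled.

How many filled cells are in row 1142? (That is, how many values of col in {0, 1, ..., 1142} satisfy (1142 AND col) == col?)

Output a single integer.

Answer: 64

Derivation:
1142 in binary = 10001110110
popcount(1142) = number of 1-bits in 10001110110 = 6
A col c satisfies (1142 AND c) == c iff every set bit of c is also set in 1142; each of the 6 set bits of 1142 can independently be on or off in c.
count = 2^6 = 64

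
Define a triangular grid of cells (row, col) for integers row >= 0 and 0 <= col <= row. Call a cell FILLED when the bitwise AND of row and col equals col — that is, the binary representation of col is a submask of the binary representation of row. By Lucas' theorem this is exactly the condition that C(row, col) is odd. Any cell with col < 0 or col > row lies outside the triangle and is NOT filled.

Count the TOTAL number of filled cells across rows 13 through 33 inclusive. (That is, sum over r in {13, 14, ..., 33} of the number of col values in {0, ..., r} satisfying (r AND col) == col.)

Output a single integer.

Answer: 200

Derivation:
r13=1101 pc3: +8 =8
r14=1110 pc3: +8 =16
r15=1111 pc4: +16 =32
r16=10000 pc1: +2 =34
r17=10001 pc2: +4 =38
r18=10010 pc2: +4 =42
r19=10011 pc3: +8 =50
r20=10100 pc2: +4 =54
r21=10101 pc3: +8 =62
r22=10110 pc3: +8 =70
r23=10111 pc4: +16 =86
r24=11000 pc2: +4 =90
r25=11001 pc3: +8 =98
r26=11010 pc3: +8 =106
r27=11011 pc4: +16 =122
r28=11100 pc3: +8 =130
r29=11101 pc4: +16 =146
r30=11110 pc4: +16 =162
r31=11111 pc5: +32 =194
r32=100000 pc1: +2 =196
r33=100001 pc2: +4 =200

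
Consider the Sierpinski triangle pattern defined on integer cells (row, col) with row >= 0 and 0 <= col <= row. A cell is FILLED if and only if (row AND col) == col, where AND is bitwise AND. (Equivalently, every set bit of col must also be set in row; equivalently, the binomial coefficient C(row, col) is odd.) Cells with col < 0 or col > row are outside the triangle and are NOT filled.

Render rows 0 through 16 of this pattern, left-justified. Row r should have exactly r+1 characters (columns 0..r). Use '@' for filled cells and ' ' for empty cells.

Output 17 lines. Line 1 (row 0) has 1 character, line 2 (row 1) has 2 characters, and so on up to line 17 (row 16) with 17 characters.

r0=0: @
r1=1: @@
r2=10: @ @
r3=11: @@@@
r4=100: @   @
r5=101: @@  @@
r6=110: @ @ @ @
r7=111: @@@@@@@@
r8=1000: @       @
r9=1001: @@      @@
r10=1010: @ @     @ @
r11=1011: @@@@    @@@@
r12=1100: @   @   @   @
r13=1101: @@  @@  @@  @@
r14=1110: @ @ @ @ @ @ @ @
r15=1111: @@@@@@@@@@@@@@@@
r16=10000: @               @

Answer: @
@@
@ @
@@@@
@   @
@@  @@
@ @ @ @
@@@@@@@@
@       @
@@      @@
@ @     @ @
@@@@    @@@@
@   @   @   @
@@  @@  @@  @@
@ @ @ @ @ @ @ @
@@@@@@@@@@@@@@@@
@               @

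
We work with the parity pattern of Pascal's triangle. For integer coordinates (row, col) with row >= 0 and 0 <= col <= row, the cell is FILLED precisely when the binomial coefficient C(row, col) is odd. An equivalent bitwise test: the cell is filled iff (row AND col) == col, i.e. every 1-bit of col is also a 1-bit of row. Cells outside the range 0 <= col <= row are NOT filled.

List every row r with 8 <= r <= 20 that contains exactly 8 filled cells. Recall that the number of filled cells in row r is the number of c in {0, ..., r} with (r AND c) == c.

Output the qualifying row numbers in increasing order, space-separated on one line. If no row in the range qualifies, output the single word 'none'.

Row r has 2^popcount(r) filled cells, so we need popcount(r) = log2(8) = 3.
Scan r = 8..20 and keep those with exactly 3 one-bits:
r=8=1000 popcount=1 -> skip
r=9=1001 popcount=2 -> skip
r=10=1010 popcount=2 -> skip
r=11=1011 popcount=3 -> KEEP
r=12=1100 popcount=2 -> skip
r=13=1101 popcount=3 -> KEEP
r=14=1110 popcount=3 -> KEEP
r=15=1111 popcount=4 -> skip
r=16=10000 popcount=1 -> skip
r=17=10001 popcount=2 -> skip
r=18=10010 popcount=2 -> skip
r=19=10011 popcount=3 -> KEEP
r=20=10100 popcount=2 -> skip
Kept rows: 11 13 14 19

Answer: 11 13 14 19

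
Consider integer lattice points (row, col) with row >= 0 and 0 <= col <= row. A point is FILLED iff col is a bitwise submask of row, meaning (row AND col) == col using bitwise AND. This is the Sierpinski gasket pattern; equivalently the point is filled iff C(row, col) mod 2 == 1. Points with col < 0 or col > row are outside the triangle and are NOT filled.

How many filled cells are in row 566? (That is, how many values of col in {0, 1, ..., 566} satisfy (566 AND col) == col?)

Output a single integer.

Answer: 32

Derivation:
566 in binary = 1000110110
popcount(566) = number of 1-bits in 1000110110 = 5
A col c satisfies (566 AND c) == c iff every set bit of c is also set in 566; each of the 5 set bits of 566 can independently be on or off in c.
count = 2^5 = 32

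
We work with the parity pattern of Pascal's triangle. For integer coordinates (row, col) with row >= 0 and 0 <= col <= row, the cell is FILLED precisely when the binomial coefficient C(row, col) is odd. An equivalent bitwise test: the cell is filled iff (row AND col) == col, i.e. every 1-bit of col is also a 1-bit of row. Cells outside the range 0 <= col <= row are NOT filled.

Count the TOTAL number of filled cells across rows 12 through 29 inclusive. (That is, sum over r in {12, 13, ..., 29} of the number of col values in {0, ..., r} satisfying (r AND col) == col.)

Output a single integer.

r12=1100 pc2: +4 =4
r13=1101 pc3: +8 =12
r14=1110 pc3: +8 =20
r15=1111 pc4: +16 =36
r16=10000 pc1: +2 =38
r17=10001 pc2: +4 =42
r18=10010 pc2: +4 =46
r19=10011 pc3: +8 =54
r20=10100 pc2: +4 =58
r21=10101 pc3: +8 =66
r22=10110 pc3: +8 =74
r23=10111 pc4: +16 =90
r24=11000 pc2: +4 =94
r25=11001 pc3: +8 =102
r26=11010 pc3: +8 =110
r27=11011 pc4: +16 =126
r28=11100 pc3: +8 =134
r29=11101 pc4: +16 =150

Answer: 150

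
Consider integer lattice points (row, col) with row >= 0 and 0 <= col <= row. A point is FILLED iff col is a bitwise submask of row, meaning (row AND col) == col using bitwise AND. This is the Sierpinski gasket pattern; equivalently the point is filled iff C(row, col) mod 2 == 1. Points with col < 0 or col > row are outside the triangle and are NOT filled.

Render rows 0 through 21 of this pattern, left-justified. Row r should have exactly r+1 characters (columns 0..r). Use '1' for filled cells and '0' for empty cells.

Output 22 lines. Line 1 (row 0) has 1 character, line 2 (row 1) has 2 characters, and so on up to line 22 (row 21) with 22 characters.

Answer: 1
11
101
1111
10001
110011
1010101
11111111
100000001
1100000011
10100000101
111100001111
1000100010001
11001100110011
101010101010101
1111111111111111
10000000000000001
110000000000000011
1010000000000000101
11110000000000001111
100010000000000010001
1100110000000000110011

Derivation:
r0=0: 1
r1=1: 11
r2=10: 101
r3=11: 1111
r4=100: 10001
r5=101: 110011
r6=110: 1010101
r7=111: 11111111
r8=1000: 100000001
r9=1001: 1100000011
r10=1010: 10100000101
r11=1011: 111100001111
r12=1100: 1000100010001
r13=1101: 11001100110011
r14=1110: 101010101010101
r15=1111: 1111111111111111
r16=10000: 10000000000000001
r17=10001: 110000000000000011
r18=10010: 1010000000000000101
r19=10011: 11110000000000001111
r20=10100: 100010000000000010001
r21=10101: 1100110000000000110011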